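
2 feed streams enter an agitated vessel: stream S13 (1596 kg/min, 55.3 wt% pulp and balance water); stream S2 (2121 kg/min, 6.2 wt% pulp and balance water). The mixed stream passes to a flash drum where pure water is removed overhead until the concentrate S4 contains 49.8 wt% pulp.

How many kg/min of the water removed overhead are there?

1681 kg/min

pulp entering = 1596×0.553 + 2121×0.062 = 1014.1 kg/min.
All pulp reports to S4, so S4 = 1014.1/0.498 = 2036.3 kg/min.
Total feed = 3717 kg/min; overhead = 3717 − 2036.3 = 1680.7 kg/min.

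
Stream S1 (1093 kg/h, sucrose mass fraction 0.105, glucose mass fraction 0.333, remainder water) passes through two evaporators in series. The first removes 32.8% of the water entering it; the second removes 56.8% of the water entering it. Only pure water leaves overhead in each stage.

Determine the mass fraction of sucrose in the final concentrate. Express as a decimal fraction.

0.175

water in feed = 1093×0.562 = 614.27 kg/h.
After stage 1: water left = (1−0.328)×614.27 = 412.79; stream total = 891.52 kg/h.
After stage 2: water left = (1−0.568)×412.79 = 178.32; final concentrate = 657.06 kg/h.
sucrose fraction = 114.77/657.06 = 0.175.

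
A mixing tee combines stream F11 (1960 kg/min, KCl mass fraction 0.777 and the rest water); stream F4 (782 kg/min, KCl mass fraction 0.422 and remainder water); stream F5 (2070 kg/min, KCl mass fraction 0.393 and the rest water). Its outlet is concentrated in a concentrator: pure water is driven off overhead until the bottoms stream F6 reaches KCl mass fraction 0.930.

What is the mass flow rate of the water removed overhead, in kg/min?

KCl entering = 1960×0.777 + 782×0.422 + 2070×0.393 = 2666.4 kg/min.
All KCl reports to F6, so F6 = 2666.4/0.930 = 2867.1 kg/min.
Total feed = 4812 kg/min; overhead = 4812 − 2867.1 = 1944.9 kg/min.

1945 kg/min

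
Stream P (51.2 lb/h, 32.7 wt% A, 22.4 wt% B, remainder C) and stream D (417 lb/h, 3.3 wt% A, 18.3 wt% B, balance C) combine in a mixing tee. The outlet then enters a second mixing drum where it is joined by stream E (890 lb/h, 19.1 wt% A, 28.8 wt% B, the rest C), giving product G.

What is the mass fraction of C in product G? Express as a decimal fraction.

Overall, product flow = 1358.2 lb/h.
C in = 51.2×0.449 + 417×0.784 + 890×0.521 = 813.61 lb/h.
C fraction in G = 0.5990.

0.5990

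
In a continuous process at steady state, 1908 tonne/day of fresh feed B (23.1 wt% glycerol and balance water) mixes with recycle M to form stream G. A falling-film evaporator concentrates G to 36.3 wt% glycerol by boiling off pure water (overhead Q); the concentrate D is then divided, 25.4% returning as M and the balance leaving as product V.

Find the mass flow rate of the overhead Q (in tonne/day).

Overall glycerol balance (none leaves overhead): glycerol in fresh feed = glycerol in product, i.e. 1908×0.231 = (1−0.254)·D·0.363.
D = 440.75/(0.363×0.746) = 1627.6 tonne/day.
Recycle M = 0.254×1627.6 = 413.41 tonne/day.
Combined feed G = 1908 + 413.41 = 2321.4 tonne/day.
Overhead Q = G − D = 2321.4 − 1627.6 = 693.82 tonne/day.

693.8 tonne/day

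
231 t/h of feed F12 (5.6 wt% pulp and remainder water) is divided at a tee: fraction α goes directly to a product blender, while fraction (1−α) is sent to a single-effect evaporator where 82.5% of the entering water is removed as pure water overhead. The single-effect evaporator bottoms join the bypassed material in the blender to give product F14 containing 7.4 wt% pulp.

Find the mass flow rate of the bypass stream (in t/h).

158.9 t/h

All 231×0.056 = 12.936 t/h of pulp reaches F14, so F14 = 12.936/0.074 = 174.81 t/h and vapour = 56.189 t/h.
The evaporator receives (1−α)·231 of feed at 0.944 water and removes 0.825 of that water:
0.825×0.944×(1−α)×231 = 56.189
(1−α) = 56.189/179.9 = 0.3123;  α = 0.6877.
Bypass flow = 0.6877×231 = 158.85 t/h.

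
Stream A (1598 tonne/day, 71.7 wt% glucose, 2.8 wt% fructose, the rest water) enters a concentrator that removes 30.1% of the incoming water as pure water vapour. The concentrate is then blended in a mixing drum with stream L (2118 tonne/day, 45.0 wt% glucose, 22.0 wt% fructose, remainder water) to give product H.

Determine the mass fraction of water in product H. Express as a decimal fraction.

0.2738

Vapour removed = 0.301×0.255×1598 = 122.65 tonne/day; concentrate = 1475.3 tonne/day.
water reaching the mixer = 284.84 (from concentrate) + 2118×0.330 = 983.78 tonne/day.
Product flow = 1475.3 + 2118 = 3593.3 tonne/day; water fraction = 0.2738.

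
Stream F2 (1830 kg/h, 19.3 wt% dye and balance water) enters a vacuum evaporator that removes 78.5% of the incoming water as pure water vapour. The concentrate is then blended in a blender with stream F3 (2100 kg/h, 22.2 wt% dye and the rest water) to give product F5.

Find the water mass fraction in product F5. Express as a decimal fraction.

Vapour removed = 0.785×0.807×1830 = 1159.3 kg/h; concentrate = 670.7 kg/h.
water reaching the mixer = 317.51 (from concentrate) + 2100×0.778 = 1951.3 kg/h.
Product flow = 670.7 + 2100 = 2770.7 kg/h; water fraction = 0.704.

0.704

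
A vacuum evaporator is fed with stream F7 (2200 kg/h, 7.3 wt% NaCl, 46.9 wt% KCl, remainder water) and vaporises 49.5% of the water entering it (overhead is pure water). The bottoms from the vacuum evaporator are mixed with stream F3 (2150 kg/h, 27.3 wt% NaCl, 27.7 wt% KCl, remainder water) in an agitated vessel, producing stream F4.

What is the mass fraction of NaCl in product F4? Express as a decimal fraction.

Vapour removed = 0.495×0.458×2200 = 498.76 kg/h; concentrate = 1701.2 kg/h.
NaCl reaching the mixer = 160.6 (from concentrate) + 2150×0.273 = 747.55 kg/h.
Product flow = 1701.2 + 2150 = 3851.2 kg/h; NaCl fraction = 0.194.

0.194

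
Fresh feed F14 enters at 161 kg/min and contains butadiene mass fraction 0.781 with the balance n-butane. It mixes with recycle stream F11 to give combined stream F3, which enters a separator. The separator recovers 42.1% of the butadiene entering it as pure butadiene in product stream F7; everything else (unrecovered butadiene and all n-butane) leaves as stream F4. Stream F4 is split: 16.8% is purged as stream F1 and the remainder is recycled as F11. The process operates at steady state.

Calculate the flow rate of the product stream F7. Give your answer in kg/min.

butadiene in F3: m_A = 161×0.781 + (1−0.168)·(1−0.421)·m_A, so m_A = 125.74/0.5183 = 242.62 kg/min.
Product F7 = 0.421×242.62 = 102.14 kg/min.

102.1 kg/min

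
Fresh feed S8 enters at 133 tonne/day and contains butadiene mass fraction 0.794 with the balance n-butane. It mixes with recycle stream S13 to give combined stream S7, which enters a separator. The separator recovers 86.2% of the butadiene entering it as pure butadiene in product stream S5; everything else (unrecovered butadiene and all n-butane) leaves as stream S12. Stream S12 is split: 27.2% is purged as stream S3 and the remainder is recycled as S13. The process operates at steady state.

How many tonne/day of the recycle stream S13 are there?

n-butane enters only via S8 and leaves only via the purge: 133×0.206 = 0.272×(n-butane in S12), and the separator passes all n-butane, so n-butane in S7 = n-butane in S12 = 100.73 tonne/day.
butadiene in S7: m_A = 133×0.794 + (1−0.272)·(1−0.862)·m_A, so m_A = 105.6/0.8995 = 117.4 tonne/day.
S12 = (1−0.862)×117.4 + 100.73 = 116.93 tonne/day.
Recycle S13 = (1−0.272)×116.93 = 85.124 tonne/day.

85.12 tonne/day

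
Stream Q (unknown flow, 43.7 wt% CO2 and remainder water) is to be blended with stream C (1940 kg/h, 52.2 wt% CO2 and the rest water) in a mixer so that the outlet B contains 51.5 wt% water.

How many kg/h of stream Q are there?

1495 kg/h

Let Q be the unknown flow. Total out = 1940 + Q.
water balance: 927.32 + 0.563·Q = 0.515·(1940 + Q)
(0.563 − 0.515)·Q = 0.515×1940 − 927.32 = 71.78
Q = 71.78 / 0.048 = 1495.4 kg/h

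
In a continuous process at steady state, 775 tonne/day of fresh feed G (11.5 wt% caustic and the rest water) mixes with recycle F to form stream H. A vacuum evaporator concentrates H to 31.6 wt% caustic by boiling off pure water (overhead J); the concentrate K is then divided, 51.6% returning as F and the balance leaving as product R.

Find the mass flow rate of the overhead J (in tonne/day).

Overall caustic balance (none leaves overhead): caustic in fresh feed = caustic in product, i.e. 775×0.115 = (1−0.516)·K·0.316.
K = 89.125/(0.316×0.484) = 582.73 tonne/day.
Recycle F = 0.516×582.73 = 300.69 tonne/day.
Combined feed H = 775 + 300.69 = 1075.7 tonne/day.
Overhead J = H − K = 1075.7 − 582.73 = 492.96 tonne/day.

493 tonne/day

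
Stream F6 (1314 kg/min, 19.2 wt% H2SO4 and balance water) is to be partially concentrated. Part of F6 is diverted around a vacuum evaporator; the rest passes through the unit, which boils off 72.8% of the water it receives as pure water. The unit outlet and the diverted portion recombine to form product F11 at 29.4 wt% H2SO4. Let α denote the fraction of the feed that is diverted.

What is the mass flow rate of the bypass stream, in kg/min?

539 kg/min

All 1314×0.192 = 252.29 kg/min of H2SO4 reaches F11, so F11 = 252.29/0.294 = 858.12 kg/min and vapour = 455.88 kg/min.
The evaporator receives (1−α)·1314 of feed at 0.808 water and removes 0.728 of that water:
0.728×0.808×(1−α)×1314 = 455.88
(1−α) = 455.88/772.93 = 0.5898;  α = 0.4102.
Bypass flow = 0.4102×1314 = 538.99 kg/min.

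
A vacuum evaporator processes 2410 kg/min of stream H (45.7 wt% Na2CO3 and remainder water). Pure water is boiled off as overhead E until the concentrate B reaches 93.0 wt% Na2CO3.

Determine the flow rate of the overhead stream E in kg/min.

Na2CO3 is conserved: 2410×0.457 = 1101.4 kg/min all reports to the concentrate.
Concentrate = 1101.4/(target fraction) = 1184.3 kg/min.
Overhead = 2410 − 1184.3 = 1225.7 kg/min.

1226 kg/min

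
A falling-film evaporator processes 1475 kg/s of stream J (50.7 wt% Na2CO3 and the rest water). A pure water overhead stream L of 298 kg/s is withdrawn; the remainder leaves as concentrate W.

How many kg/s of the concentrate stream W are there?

1177 kg/s

Concentrate = 1475 − 298 = 1177 kg/s.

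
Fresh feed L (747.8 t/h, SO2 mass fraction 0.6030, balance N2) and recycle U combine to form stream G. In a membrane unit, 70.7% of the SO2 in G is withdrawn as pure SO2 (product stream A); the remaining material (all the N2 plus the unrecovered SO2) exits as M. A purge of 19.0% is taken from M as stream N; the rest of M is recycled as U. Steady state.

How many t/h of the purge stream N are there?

N2 enters only via L and leaves only via the purge: 747.8×0.397 = 0.190×(N2 in M), and the membrane unit passes all N2, so N2 in G = N2 in M = 1562.5 t/h.
SO2 in G: m_A = 747.8×0.603 + (1−0.190)·(1−0.707)·m_A, so m_A = 450.92/0.7627 = 591.24 t/h.
M = (1−0.707)×591.24 + 1562.5 = 1735.7 t/h.
Purge N = 0.190×1735.7 = 329.79 t/h.

329.8 t/h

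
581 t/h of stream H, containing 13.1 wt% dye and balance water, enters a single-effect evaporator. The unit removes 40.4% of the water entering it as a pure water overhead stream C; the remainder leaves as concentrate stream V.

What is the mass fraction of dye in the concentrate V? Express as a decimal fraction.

0.202

dye is not removed: 581×0.131 = 76.111 t/h of dye enters V.
water entering = 581×0.869 = 504.89 t/h; overhead removed = 0.404×504.89 = 203.98 t/h.
Concentrate = 581 − 203.98 = 377.02 t/h.
Mass fraction = 76.111/377.02 = 0.202.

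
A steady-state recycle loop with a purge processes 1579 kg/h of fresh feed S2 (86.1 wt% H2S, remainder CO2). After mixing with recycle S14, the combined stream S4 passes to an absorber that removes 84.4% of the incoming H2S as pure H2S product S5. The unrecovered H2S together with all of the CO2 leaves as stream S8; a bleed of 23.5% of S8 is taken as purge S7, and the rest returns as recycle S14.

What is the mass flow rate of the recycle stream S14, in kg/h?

CO2 enters only via S2 and leaves only via the purge: 1579×0.139 = 0.235×(CO2 in S8), and the absorber passes all CO2, so CO2 in S4 = CO2 in S8 = 933.96 kg/h.
H2S in S4: m_A = 1579×0.861 + (1−0.235)·(1−0.844)·m_A, so m_A = 1359.5/0.8807 = 1543.8 kg/h.
S8 = (1−0.844)×1543.8 + 933.96 = 1174.8 kg/h.
Recycle S14 = (1−0.235)×1174.8 = 898.71 kg/h.

898.7 kg/h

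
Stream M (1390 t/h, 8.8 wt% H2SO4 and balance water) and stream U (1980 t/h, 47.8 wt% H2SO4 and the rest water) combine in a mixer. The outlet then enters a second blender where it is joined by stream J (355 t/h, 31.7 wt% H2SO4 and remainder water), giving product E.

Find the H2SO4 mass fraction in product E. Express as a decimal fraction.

0.3171

Overall, product flow = 3725 t/h.
H2SO4 in = 1390×0.088 + 1980×0.478 + 355×0.317 = 1181.3 t/h.
H2SO4 fraction in E = 0.3171.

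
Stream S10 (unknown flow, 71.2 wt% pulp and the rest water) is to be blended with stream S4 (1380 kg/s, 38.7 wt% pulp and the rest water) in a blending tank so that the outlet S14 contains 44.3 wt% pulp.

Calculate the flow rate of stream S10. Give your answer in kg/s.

Let S10 be the unknown flow. Total out = 1380 + S10.
pulp balance: 534.06 + 0.712·S10 = 0.443·(1380 + S10)
(0.712 − 0.443)·S10 = 0.443×1380 − 534.06 = 77.28
S10 = 77.28 / 0.269 = 287.29 kg/s

287.3 kg/s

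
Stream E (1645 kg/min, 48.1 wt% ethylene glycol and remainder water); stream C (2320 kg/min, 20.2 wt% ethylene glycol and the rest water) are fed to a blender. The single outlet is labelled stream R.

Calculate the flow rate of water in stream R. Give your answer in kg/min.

2705 kg/min

water out = water in = 1645×0.519 + 2320×0.798 = 2705.1 kg/min.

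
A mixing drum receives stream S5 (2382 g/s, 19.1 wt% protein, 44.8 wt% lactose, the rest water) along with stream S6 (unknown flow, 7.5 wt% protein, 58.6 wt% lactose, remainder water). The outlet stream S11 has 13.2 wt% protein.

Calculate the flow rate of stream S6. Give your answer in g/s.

Let S6 be the unknown flow. Total out = 2382 + S6.
protein balance: 454.96 + 0.075·S6 = 0.132·(2382 + S6)
(0.075 − 0.132)·S6 = 0.132×2382 − 454.96 = -140.54
S6 = -140.54 / -0.057 = 2465.6 g/s

2466 g/s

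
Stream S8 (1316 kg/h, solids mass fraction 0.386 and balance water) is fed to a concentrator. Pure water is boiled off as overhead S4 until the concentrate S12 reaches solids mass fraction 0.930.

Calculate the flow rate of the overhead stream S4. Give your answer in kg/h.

769.8 kg/h

solids is conserved: 1316×0.386 = 507.98 kg/h all reports to the concentrate.
Concentrate = 507.98/(target fraction) = 546.21 kg/h.
Overhead = 1316 − 546.21 = 769.79 kg/h.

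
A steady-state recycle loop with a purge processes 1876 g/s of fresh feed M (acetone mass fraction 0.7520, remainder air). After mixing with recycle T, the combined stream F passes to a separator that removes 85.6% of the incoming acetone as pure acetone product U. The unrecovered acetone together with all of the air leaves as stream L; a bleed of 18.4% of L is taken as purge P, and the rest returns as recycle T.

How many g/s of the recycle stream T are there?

air enters only via M and leaves only via the purge: 1876×0.248 = 0.184×(air in L), and the separator passes all air, so air in F = air in L = 2528.5 g/s.
acetone in F: m_A = 1876×0.752 + (1−0.184)·(1−0.856)·m_A, so m_A = 1410.8/0.8825 = 1598.6 g/s.
L = (1−0.856)×1598.6 + 2528.5 = 2758.7 g/s.
Recycle T = (1−0.184)×2758.7 = 2251.1 g/s.

2251 g/s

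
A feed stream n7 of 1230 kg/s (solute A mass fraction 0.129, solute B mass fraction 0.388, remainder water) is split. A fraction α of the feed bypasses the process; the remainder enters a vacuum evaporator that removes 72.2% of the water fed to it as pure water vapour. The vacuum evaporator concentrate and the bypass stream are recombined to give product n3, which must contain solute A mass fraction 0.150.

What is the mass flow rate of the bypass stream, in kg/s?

All 1230×0.129 = 158.67 kg/s of solute A reaches n3, so n3 = 158.67/0.150 = 1057.8 kg/s and vapour = 172.2 kg/s.
The evaporator receives (1−α)·1230 of feed at 0.483 water and removes 0.722 of that water:
0.722×0.483×(1−α)×1230 = 172.2
(1−α) = 172.2/428.93 = 0.4015;  α = 0.5985.
Bypass flow = 0.5985×1230 = 736.2 kg/s.

736.2 kg/s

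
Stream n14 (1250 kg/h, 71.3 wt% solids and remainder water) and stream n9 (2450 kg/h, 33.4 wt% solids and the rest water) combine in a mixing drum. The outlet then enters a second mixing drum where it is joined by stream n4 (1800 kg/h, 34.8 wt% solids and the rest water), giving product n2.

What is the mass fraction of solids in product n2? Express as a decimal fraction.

Overall, product flow = 5500 kg/h.
solids in = 1250×0.713 + 2450×0.334 + 1800×0.348 = 2335.9 kg/h.
solids fraction in n2 = 0.425.

0.425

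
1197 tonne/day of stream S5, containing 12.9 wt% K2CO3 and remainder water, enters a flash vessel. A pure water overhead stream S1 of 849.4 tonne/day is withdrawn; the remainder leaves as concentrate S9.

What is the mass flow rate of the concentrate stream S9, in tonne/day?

347.6 tonne/day

Concentrate = 1197 − 849.4 = 347.6 tonne/day.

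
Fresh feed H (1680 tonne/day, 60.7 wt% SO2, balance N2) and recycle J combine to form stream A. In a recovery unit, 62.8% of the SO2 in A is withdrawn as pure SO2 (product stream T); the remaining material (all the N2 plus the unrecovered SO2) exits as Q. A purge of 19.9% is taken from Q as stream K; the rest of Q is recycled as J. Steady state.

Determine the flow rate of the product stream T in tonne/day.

SO2 in A: m_A = 1680×0.607 + (1−0.199)·(1−0.628)·m_A, so m_A = 1019.8/0.7020 = 1452.6 tonne/day.
Product T = 0.628×1452.6 = 912.23 tonne/day.

912.2 tonne/day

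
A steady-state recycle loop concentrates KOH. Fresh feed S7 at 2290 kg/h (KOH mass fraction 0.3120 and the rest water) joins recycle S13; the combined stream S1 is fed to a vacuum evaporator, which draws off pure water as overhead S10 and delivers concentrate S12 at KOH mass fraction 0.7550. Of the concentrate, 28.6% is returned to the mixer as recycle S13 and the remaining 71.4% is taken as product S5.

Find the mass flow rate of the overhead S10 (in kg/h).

Overall KOH balance (none leaves overhead): KOH in fresh feed = KOH in product, i.e. 2290×0.312 = (1−0.286)·S12·0.755.
S12 = 714.48/(0.755×0.714) = 1325.4 kg/h.
Recycle S13 = 0.286×1325.4 = 379.06 kg/h.
Combined feed S1 = 2290 + 379.06 = 2669.1 kg/h.
Overhead S10 = S1 − S12 = 2669.1 − 1325.4 = 1343.7 kg/h.

1344 kg/h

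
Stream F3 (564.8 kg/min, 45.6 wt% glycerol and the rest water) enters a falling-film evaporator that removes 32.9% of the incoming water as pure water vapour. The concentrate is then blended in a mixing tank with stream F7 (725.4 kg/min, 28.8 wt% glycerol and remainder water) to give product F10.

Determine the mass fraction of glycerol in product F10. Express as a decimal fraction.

0.3923

Vapour removed = 0.329×0.544×564.8 = 101.09 kg/min; concentrate = 463.71 kg/min.
glycerol reaching the mixer = 257.55 (from concentrate) + 725.4×0.288 = 466.46 kg/min.
Product flow = 463.71 + 725.4 = 1189.1 kg/min; glycerol fraction = 0.3923.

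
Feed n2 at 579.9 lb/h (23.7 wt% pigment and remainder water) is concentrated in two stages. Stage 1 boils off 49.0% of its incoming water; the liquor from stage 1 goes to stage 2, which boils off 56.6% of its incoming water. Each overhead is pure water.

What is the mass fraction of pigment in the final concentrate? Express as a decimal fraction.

0.584

water in feed = 579.9×0.763 = 442.46 lb/h.
After stage 1: water left = (1−0.490)×442.46 = 225.66; stream total = 363.09 lb/h.
After stage 2: water left = (1−0.566)×225.66 = 97.935; final concentrate = 235.37 lb/h.
pigment fraction = 137.44/235.37 = 0.584.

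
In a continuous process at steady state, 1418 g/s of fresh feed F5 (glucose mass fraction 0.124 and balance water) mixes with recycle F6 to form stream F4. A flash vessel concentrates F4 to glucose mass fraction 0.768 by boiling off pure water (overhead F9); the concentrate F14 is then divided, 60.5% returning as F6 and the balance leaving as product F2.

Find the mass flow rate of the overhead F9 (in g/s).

Overall glucose balance (none leaves overhead): glucose in fresh feed = glucose in product, i.e. 1418×0.124 = (1−0.605)·F14·0.768.
F14 = 175.83/(0.768×0.395) = 579.61 g/s.
Recycle F6 = 0.605×579.61 = 350.67 g/s.
Combined feed F4 = 1418 + 350.67 = 1768.7 g/s.
Overhead F9 = F4 − F14 = 1768.7 − 579.61 = 1189.1 g/s.

1189 g/s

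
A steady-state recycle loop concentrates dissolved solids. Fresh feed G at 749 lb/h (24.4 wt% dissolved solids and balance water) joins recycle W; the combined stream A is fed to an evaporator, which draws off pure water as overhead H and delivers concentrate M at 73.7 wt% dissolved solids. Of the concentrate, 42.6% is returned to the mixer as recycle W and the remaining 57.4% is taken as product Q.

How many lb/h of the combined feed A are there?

933 lb/h

Overall dissolved solids balance (none leaves overhead): dissolved solids in fresh feed = dissolved solids in product, i.e. 749×0.244 = (1−0.426)·M·0.737.
M = 182.76/(0.737×0.574) = 432.01 lb/h.
Recycle W = 0.426×432.01 = 184.04 lb/h.
Combined feed A = 749 + 184.04 = 933.04 lb/h.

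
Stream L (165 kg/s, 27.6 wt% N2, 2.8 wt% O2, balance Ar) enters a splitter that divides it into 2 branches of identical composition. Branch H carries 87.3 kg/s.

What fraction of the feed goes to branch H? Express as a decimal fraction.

Fraction to H = 87.3/165 = 0.5291.

0.529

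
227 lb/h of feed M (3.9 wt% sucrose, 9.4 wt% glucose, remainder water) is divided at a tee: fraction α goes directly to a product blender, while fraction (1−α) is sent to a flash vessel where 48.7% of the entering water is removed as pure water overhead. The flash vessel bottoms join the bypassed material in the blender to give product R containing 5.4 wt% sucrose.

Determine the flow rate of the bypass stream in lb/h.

All 227×0.039 = 8.853 lb/h of sucrose reaches R, so R = 8.853/0.054 = 163.94 lb/h and vapour = 63.056 lb/h.
The evaporator receives (1−α)·227 of feed at 0.867 water and removes 0.487 of that water:
0.487×0.867×(1−α)×227 = 63.056
(1−α) = 63.056/95.846 = 0.6579;  α = 0.3421.
Bypass flow = 0.3421×227 = 77.66 lb/h.

77.66 lb/h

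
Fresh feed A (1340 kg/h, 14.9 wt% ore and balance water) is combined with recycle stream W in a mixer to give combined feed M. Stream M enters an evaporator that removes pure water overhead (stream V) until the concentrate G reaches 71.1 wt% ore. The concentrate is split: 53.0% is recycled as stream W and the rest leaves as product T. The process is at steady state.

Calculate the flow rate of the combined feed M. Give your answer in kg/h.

1657 kg/h

Overall ore balance (none leaves overhead): ore in fresh feed = ore in product, i.e. 1340×0.149 = (1−0.530)·G·0.711.
G = 199.66/(0.711×0.470) = 597.48 kg/h.
Recycle W = 0.530×597.48 = 316.66 kg/h.
Combined feed M = 1340 + 316.66 = 1656.7 kg/h.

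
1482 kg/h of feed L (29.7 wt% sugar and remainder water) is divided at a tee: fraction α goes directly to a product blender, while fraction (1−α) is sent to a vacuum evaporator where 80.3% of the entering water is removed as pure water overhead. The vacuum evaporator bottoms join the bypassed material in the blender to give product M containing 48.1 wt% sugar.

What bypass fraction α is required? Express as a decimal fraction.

0.322

All 1482×0.297 = 440.15 kg/h of sugar reaches M, so M = 440.15/0.481 = 915.08 kg/h and vapour = 566.92 kg/h.
The evaporator receives (1−α)·1482 of feed at 0.703 water and removes 0.803 of that water:
0.803×0.703×(1−α)×1482 = 566.92
(1−α) = 566.92/836.6 = 0.6776;  α = 0.3224.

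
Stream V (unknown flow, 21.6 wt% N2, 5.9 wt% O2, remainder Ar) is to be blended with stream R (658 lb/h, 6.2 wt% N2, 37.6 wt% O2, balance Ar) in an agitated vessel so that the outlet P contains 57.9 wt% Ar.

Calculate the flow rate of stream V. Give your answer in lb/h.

76.62 lb/h

Let V be the unknown flow. Total out = 658 + V.
Ar balance: 369.8 + 0.725·V = 0.579·(658 + V)
(0.725 − 0.579)·V = 0.579×658 − 369.8 = 11.186
V = 11.186 / 0.146 = 76.616 lb/h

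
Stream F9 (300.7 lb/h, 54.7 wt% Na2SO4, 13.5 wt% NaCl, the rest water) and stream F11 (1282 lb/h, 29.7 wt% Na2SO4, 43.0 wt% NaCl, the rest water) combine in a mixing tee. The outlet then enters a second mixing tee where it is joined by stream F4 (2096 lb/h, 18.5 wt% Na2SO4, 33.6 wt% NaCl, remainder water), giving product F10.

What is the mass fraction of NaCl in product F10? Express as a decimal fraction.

0.352

Overall, product flow = 3678.7 lb/h.
NaCl in = 300.7×0.135 + 1282×0.430 + 2096×0.336 = 1296.1 lb/h.
NaCl fraction in F10 = 0.352.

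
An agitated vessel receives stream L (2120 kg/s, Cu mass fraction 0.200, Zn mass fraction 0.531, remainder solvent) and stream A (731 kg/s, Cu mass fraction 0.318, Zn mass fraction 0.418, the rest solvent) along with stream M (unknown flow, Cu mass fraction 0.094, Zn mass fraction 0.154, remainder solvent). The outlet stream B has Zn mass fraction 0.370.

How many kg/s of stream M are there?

1743 kg/s

Let M be the unknown flow. Total out = 2851 + M.
Zn balance: 1431.3 + 0.154·M = 0.370·(2851 + M)
(0.154 − 0.370)·M = 0.370×2851 − 1431.3 = -376.41
M = -376.41 / -0.216 = 1742.6 kg/s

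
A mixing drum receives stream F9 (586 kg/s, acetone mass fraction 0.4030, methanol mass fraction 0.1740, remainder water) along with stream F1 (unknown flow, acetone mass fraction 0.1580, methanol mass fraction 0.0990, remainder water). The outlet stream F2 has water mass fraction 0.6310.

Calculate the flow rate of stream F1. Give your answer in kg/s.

1088 kg/s

Let F1 be the unknown flow. Total out = 586 + F1.
water balance: 247.88 + 0.743·F1 = 0.631·(586 + F1)
(0.743 − 0.631)·F1 = 0.631×586 − 247.88 = 121.89
F1 = 121.89 / 0.112 = 1088.3 kg/s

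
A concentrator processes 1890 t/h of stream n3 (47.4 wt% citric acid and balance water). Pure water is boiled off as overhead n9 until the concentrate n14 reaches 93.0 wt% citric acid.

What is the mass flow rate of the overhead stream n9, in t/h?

926.7 t/h

citric acid is conserved: 1890×0.474 = 895.86 t/h all reports to the concentrate.
Concentrate = 895.86/(target fraction) = 963.29 t/h.
Overhead = 1890 − 963.29 = 926.71 t/h.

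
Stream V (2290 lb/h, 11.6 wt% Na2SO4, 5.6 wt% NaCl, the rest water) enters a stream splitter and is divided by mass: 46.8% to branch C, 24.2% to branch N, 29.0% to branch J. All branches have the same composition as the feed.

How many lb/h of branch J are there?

Branch J flow = 0.290×2290 = 664.1 lb/h.

664.1 lb/h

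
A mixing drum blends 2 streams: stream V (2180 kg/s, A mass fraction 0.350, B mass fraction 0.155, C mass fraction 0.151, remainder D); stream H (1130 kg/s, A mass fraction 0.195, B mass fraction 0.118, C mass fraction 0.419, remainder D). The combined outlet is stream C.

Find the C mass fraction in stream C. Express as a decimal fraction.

Total flow out = 2180 + 1130 = 3310 kg/s.
C in = 2180×0.151 + 1130×0.419 = 802.65 kg/s.
C mass fraction in C = 802.65/3310 = 0.242.

0.242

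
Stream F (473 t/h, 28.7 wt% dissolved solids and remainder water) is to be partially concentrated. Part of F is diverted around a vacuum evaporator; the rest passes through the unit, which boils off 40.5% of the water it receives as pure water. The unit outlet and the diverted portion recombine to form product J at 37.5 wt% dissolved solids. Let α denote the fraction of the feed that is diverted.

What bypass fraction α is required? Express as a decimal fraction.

0.187

All 473×0.287 = 135.75 t/h of dissolved solids reaches J, so J = 135.75/0.375 = 362 t/h and vapour = 111 t/h.
The evaporator receives (1−α)·473 of feed at 0.713 water and removes 0.405 of that water:
0.405×0.713×(1−α)×473 = 111
(1−α) = 111/136.59 = 0.8127;  α = 0.1873.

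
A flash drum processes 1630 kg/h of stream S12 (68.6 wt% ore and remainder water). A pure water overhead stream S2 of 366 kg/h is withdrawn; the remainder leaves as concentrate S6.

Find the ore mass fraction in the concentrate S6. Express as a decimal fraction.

0.885

ore is not removed: 1630×0.686 = 1118.2 kg/h of ore enters S6.
Concentrate = 1630 − 366 = 1264 kg/h.
Mass fraction = 1118.2/1264 = 0.885.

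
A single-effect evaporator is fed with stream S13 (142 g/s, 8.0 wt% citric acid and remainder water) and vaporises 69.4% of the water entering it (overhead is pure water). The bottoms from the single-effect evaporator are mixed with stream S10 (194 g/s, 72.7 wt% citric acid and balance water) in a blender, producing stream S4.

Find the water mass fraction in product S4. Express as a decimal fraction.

0.3788

Vapour removed = 0.694×0.920×142 = 90.664 g/s; concentrate = 51.336 g/s.
water reaching the mixer = 39.976 (from concentrate) + 194×0.273 = 92.938 g/s.
Product flow = 51.336 + 194 = 245.34 g/s; water fraction = 0.3788.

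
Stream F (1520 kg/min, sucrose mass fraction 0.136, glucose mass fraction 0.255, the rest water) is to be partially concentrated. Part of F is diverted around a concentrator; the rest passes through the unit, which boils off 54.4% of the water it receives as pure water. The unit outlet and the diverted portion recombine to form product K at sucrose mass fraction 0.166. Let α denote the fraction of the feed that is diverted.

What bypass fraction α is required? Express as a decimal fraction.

0.454

All 1520×0.136 = 206.72 kg/min of sucrose reaches K, so K = 206.72/0.166 = 1245.3 kg/min and vapour = 274.7 kg/min.
The evaporator receives (1−α)·1520 of feed at 0.609 water and removes 0.544 of that water:
0.544×0.609×(1−α)×1520 = 274.7
(1−α) = 274.7/503.57 = 0.5455;  α = 0.4545.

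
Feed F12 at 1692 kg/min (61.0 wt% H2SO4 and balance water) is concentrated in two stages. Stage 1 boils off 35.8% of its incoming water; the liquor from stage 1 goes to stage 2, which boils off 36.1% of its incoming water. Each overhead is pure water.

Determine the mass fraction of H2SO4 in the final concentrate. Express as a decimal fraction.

water in feed = 1692×0.390 = 659.88 kg/min.
After stage 1: water left = (1−0.358)×659.88 = 423.64; stream total = 1455.8 kg/min.
After stage 2: water left = (1−0.361)×423.64 = 270.71; final concentrate = 1302.8 kg/min.
H2SO4 fraction = 1032.1/1302.8 = 0.792.

0.792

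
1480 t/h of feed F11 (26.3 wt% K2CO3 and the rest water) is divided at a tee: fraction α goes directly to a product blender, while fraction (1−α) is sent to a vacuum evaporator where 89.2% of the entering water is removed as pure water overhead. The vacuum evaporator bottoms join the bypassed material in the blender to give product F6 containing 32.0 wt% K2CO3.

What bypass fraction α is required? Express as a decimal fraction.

All 1480×0.263 = 389.24 t/h of K2CO3 reaches F6, so F6 = 389.24/0.320 = 1216.4 t/h and vapour = 263.62 t/h.
The evaporator receives (1−α)·1480 of feed at 0.737 water and removes 0.892 of that water:
0.892×0.737×(1−α)×1480 = 263.62
(1−α) = 263.62/972.96 = 0.2710;  α = 0.7290.

0.729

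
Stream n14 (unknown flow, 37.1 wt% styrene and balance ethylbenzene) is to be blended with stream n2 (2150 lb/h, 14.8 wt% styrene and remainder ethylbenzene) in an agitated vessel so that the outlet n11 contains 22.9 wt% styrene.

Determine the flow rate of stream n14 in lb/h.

Let n14 be the unknown flow. Total out = 2150 + n14.
styrene balance: 318.2 + 0.371·n14 = 0.229·(2150 + n14)
(0.371 − 0.229)·n14 = 0.229×2150 − 318.2 = 174.15
n14 = 174.15 / 0.142 = 1226.4 lb/h

1226 lb/h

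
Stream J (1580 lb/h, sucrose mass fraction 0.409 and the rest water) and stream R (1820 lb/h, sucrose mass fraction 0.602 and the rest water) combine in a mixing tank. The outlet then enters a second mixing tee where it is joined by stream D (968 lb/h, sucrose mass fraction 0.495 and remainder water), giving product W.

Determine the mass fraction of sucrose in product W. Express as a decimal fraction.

0.508

Overall, product flow = 4368 lb/h.
sucrose in = 1580×0.409 + 1820×0.602 + 968×0.495 = 2221 lb/h.
sucrose fraction in W = 0.508.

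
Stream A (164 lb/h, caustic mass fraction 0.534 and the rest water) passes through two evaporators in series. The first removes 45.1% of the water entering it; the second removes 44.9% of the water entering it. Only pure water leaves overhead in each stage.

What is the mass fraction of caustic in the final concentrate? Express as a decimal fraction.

0.791

water in feed = 164×0.466 = 76.424 lb/h.
After stage 1: water left = (1−0.451)×76.424 = 41.957; stream total = 129.53 lb/h.
After stage 2: water left = (1−0.449)×41.957 = 23.118; final concentrate = 110.69 lb/h.
caustic fraction = 87.576/110.69 = 0.791.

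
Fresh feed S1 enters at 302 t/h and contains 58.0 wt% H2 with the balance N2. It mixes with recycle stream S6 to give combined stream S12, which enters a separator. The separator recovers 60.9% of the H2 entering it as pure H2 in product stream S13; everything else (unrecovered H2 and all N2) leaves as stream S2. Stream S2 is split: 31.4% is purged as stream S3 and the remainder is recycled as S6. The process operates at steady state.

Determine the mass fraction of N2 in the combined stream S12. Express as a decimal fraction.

0.6279

N2 enters only via S1 and leaves only via the purge: 302×0.420 = 0.314×(N2 in S2), and the separator passes all N2, so N2 in S12 = N2 in S2 = 403.95 t/h.
H2 in S12: m_A = 302×0.580 + (1−0.314)·(1−0.609)·m_A, so m_A = 175.16/0.7318 = 239.36 t/h.
S12 = 239.36 + 403.95 = 643.31 t/h.
N2 fraction in S12 = 403.95/643.31 = 0.6279.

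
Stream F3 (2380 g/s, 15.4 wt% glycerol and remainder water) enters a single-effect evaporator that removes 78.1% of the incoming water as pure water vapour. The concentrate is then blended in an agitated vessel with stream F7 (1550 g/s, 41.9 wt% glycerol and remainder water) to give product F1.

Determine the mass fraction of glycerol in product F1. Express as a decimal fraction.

Vapour removed = 0.781×0.846×2380 = 1572.5 g/s; concentrate = 807.47 g/s.
glycerol reaching the mixer = 366.52 (from concentrate) + 1550×0.419 = 1016 g/s.
Product flow = 807.47 + 1550 = 2357.5 g/s; glycerol fraction = 0.431.

0.431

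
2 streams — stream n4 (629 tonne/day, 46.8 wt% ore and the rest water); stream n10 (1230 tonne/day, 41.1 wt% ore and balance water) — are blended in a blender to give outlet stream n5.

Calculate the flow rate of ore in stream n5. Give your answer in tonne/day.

ore out = ore in = 629×0.468 + 1230×0.411 = 799.9 tonne/day.

799.9 tonne/day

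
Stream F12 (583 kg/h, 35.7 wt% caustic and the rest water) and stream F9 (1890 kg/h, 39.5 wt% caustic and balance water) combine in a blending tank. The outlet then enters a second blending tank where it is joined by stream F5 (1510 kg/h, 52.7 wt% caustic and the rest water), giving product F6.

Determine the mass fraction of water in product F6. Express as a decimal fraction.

Overall, product flow = 3983 kg/h.
water in = 583×0.643 + 1890×0.605 + 1510×0.473 = 2232.5 kg/h.
water fraction in F6 = 0.561.

0.561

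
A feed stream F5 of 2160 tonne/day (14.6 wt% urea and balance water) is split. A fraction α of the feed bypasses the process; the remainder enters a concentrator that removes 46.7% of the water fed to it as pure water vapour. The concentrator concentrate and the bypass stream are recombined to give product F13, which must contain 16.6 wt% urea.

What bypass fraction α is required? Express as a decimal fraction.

All 2160×0.146 = 315.36 tonne/day of urea reaches F13, so F13 = 315.36/0.166 = 1899.8 tonne/day and vapour = 260.24 tonne/day.
The evaporator receives (1−α)·2160 of feed at 0.854 water and removes 0.467 of that water:
0.467×0.854×(1−α)×2160 = 260.24
(1−α) = 260.24/861.45 = 0.3021;  α = 0.6979.

0.698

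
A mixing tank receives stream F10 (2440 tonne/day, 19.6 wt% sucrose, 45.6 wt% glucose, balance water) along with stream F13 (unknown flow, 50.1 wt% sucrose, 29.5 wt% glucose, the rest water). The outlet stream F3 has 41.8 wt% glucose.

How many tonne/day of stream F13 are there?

Let F13 be the unknown flow. Total out = 2440 + F13.
glucose balance: 1112.6 + 0.295·F13 = 0.418·(2440 + F13)
(0.295 − 0.418)·F13 = 0.418×2440 − 1112.6 = -92.72
F13 = -92.72 / -0.123 = 753.82 tonne/day

753.8 tonne/day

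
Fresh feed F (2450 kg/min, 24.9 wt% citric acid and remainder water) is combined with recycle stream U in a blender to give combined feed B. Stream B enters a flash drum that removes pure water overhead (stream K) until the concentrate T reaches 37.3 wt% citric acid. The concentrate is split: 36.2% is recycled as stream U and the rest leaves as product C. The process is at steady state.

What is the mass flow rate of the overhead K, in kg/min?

814.5 kg/min

Overall citric acid balance (none leaves overhead): citric acid in fresh feed = citric acid in product, i.e. 2450×0.249 = (1−0.362)·T·0.373.
T = 610.05/(0.373×0.638) = 2563.5 kg/min.
Recycle U = 0.362×2563.5 = 927.99 kg/min.
Combined feed B = 2450 + 927.99 = 3378 kg/min.
Overhead K = B − T = 3378 − 2563.5 = 814.48 kg/min.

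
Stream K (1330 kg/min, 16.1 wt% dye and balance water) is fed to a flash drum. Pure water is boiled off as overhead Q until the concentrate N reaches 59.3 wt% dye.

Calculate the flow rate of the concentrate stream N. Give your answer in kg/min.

361.1 kg/min

dye is conserved: 1330×0.161 = 214.13 kg/min all reports to the concentrate.
Concentrate = 214.13/(target fraction) = 361.1 kg/min.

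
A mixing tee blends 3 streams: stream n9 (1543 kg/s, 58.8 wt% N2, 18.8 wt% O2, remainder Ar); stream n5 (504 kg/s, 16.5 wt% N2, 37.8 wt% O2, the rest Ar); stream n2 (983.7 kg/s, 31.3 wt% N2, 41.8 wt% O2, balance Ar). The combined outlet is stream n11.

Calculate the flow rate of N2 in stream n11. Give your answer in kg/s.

1298 kg/s

N2 out = N2 in = 1543×0.588 + 504×0.165 + 983.7×0.313 = 1298.3 kg/s.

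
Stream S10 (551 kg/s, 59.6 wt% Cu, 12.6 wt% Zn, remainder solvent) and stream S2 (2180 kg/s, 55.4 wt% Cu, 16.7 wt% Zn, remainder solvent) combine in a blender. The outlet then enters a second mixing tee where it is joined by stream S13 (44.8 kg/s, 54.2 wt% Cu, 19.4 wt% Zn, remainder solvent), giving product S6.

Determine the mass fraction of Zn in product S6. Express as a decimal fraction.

Overall, product flow = 2775.8 kg/s.
Zn in = 551×0.126 + 2180×0.167 + 44.8×0.194 = 442.18 kg/s.
Zn fraction in S6 = 0.159.

0.159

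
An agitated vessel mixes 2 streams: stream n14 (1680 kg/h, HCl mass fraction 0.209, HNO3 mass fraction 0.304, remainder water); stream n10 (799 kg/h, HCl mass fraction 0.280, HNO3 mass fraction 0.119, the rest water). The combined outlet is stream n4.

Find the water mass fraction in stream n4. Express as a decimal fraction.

0.524

Total flow out = 1680 + 799 = 2479 kg/h.
water in = 1680×0.487 + 799×0.601 = 1298.4 kg/h.
water mass fraction in n4 = 1298.4/2479 = 0.524.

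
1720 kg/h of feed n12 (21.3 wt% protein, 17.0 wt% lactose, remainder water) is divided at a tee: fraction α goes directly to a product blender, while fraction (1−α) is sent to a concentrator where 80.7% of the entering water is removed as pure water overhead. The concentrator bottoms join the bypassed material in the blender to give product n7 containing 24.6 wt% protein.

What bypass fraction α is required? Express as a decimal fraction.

All 1720×0.213 = 366.36 kg/h of protein reaches n7, so n7 = 366.36/0.246 = 1489.3 kg/h and vapour = 230.73 kg/h.
The evaporator receives (1−α)·1720 of feed at 0.617 water and removes 0.807 of that water:
0.807×0.617×(1−α)×1720 = 230.73
(1−α) = 230.73/856.42 = 0.2694;  α = 0.7306.

0.731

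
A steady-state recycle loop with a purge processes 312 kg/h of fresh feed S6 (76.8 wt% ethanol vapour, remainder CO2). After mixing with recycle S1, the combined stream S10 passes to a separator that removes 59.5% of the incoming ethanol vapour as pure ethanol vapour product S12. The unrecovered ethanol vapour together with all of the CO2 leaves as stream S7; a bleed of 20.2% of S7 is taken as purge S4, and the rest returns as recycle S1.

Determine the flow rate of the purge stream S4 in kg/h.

101.3 kg/h

CO2 enters only via S6 and leaves only via the purge: 312×0.232 = 0.202×(CO2 in S7), and the separator passes all CO2, so CO2 in S10 = CO2 in S7 = 358.34 kg/h.
ethanol vapour in S10: m_A = 312×0.768 + (1−0.202)·(1−0.595)·m_A, so m_A = 239.62/0.6768 = 354.04 kg/h.
S7 = (1−0.595)×354.04 + 358.34 = 501.72 kg/h.
Purge S4 = 0.202×501.72 = 101.35 kg/h.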